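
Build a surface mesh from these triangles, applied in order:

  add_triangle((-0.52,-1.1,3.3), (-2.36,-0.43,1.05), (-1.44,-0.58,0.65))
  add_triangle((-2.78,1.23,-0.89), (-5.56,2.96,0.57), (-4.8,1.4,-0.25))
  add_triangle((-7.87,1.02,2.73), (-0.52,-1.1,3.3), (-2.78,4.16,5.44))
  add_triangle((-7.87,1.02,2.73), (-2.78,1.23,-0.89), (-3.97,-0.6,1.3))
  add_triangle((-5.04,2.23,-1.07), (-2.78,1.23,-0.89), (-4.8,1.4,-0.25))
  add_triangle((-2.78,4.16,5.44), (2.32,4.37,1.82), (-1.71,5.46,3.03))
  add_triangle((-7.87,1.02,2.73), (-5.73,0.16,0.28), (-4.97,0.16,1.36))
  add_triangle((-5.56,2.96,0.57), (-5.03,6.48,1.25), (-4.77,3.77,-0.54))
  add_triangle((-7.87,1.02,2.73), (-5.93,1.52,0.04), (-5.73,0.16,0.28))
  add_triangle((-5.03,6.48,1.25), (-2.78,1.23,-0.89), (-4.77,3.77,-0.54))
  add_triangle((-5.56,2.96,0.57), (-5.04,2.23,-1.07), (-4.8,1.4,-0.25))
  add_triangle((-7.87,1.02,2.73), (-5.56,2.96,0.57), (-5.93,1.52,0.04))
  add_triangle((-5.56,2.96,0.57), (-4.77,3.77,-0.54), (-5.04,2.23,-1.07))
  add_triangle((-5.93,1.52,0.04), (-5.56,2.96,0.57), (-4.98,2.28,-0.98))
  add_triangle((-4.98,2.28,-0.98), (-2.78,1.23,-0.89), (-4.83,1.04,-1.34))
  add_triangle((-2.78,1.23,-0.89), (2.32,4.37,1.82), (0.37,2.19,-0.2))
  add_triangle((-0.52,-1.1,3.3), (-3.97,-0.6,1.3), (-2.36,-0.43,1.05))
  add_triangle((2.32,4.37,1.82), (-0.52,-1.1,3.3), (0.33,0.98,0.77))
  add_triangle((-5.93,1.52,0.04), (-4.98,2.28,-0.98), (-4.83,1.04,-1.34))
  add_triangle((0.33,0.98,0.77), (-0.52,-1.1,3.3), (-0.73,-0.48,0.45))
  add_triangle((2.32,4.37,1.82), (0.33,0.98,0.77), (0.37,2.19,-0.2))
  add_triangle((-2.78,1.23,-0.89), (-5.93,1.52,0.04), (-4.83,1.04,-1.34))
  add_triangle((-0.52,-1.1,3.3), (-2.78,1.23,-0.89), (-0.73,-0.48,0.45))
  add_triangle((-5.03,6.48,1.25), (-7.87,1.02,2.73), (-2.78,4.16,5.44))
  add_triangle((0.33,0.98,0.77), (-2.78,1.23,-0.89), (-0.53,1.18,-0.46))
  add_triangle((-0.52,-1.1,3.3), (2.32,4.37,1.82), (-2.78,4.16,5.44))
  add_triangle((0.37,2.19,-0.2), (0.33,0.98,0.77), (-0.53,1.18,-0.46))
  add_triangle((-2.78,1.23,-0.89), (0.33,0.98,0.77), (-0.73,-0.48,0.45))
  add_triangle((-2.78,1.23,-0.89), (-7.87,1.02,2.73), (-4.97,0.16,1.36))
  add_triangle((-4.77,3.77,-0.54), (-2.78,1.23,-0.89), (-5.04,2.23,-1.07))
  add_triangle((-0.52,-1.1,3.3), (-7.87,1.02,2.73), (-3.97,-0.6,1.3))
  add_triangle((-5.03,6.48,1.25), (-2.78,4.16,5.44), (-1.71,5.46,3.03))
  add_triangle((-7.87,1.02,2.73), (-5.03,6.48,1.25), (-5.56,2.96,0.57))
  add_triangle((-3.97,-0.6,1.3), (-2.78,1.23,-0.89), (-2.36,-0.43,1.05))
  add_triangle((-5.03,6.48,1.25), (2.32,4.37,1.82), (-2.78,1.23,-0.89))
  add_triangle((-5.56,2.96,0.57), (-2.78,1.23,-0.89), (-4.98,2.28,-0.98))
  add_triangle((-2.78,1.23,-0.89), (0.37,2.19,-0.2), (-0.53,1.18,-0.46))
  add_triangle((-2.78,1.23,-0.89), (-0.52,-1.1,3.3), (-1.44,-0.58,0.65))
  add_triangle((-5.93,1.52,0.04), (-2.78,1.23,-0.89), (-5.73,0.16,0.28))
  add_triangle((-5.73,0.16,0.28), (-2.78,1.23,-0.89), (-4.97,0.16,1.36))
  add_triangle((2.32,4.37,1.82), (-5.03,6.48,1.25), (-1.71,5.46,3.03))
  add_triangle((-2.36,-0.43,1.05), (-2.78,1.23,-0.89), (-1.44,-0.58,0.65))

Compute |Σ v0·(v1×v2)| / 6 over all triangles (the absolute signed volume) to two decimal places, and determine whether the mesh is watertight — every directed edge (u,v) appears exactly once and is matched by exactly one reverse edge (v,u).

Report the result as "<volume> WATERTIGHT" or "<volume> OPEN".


142.19 WATERTIGHT

Per-triangle v0·(v1×v2)/6:
  t1: +0.3797
  t2: -1.0861
  t3: +22.4012
  t4: +2.7989
  t5: +0.1823
  t6: +9.6977
  t7: +0.8062
  t8: +4.4629
  t9: +3.2246
  t10: -0.2536
  t11: +1.3872
  t12: +4.5855
  t13: +2.2415
  t14: +2.0657
  t15: +0.3196
  t16: +1.9711
  t17: -0.0355
  t18: -0.5377
  t19: +1.5597
  t20: -0.3664
  t21: -0.3630
  t22: -0.8798
  t23: +0.8684
  t24: +36.6804
  t25: -0.4425
  t26: +13.8272
  t27: -0.2077
  t28: -0.6039
  t29: -1.5928
  t30: +0.4179
  t31: +4.6787
  t32: +11.7039
  t33: +8.9330
  t34: -0.2153
  t35: +5.0283
  t36: +0.0589
  t37: +0.1771
  t38: -1.2702
  t39: +1.0520
  t40: -1.2502
  t41: +9.5271
  t42: +0.2593
Σ = +142.1914 → |volume| = 142.19

Directed edges: 126 total, each appears once with its reverse present → watertight.


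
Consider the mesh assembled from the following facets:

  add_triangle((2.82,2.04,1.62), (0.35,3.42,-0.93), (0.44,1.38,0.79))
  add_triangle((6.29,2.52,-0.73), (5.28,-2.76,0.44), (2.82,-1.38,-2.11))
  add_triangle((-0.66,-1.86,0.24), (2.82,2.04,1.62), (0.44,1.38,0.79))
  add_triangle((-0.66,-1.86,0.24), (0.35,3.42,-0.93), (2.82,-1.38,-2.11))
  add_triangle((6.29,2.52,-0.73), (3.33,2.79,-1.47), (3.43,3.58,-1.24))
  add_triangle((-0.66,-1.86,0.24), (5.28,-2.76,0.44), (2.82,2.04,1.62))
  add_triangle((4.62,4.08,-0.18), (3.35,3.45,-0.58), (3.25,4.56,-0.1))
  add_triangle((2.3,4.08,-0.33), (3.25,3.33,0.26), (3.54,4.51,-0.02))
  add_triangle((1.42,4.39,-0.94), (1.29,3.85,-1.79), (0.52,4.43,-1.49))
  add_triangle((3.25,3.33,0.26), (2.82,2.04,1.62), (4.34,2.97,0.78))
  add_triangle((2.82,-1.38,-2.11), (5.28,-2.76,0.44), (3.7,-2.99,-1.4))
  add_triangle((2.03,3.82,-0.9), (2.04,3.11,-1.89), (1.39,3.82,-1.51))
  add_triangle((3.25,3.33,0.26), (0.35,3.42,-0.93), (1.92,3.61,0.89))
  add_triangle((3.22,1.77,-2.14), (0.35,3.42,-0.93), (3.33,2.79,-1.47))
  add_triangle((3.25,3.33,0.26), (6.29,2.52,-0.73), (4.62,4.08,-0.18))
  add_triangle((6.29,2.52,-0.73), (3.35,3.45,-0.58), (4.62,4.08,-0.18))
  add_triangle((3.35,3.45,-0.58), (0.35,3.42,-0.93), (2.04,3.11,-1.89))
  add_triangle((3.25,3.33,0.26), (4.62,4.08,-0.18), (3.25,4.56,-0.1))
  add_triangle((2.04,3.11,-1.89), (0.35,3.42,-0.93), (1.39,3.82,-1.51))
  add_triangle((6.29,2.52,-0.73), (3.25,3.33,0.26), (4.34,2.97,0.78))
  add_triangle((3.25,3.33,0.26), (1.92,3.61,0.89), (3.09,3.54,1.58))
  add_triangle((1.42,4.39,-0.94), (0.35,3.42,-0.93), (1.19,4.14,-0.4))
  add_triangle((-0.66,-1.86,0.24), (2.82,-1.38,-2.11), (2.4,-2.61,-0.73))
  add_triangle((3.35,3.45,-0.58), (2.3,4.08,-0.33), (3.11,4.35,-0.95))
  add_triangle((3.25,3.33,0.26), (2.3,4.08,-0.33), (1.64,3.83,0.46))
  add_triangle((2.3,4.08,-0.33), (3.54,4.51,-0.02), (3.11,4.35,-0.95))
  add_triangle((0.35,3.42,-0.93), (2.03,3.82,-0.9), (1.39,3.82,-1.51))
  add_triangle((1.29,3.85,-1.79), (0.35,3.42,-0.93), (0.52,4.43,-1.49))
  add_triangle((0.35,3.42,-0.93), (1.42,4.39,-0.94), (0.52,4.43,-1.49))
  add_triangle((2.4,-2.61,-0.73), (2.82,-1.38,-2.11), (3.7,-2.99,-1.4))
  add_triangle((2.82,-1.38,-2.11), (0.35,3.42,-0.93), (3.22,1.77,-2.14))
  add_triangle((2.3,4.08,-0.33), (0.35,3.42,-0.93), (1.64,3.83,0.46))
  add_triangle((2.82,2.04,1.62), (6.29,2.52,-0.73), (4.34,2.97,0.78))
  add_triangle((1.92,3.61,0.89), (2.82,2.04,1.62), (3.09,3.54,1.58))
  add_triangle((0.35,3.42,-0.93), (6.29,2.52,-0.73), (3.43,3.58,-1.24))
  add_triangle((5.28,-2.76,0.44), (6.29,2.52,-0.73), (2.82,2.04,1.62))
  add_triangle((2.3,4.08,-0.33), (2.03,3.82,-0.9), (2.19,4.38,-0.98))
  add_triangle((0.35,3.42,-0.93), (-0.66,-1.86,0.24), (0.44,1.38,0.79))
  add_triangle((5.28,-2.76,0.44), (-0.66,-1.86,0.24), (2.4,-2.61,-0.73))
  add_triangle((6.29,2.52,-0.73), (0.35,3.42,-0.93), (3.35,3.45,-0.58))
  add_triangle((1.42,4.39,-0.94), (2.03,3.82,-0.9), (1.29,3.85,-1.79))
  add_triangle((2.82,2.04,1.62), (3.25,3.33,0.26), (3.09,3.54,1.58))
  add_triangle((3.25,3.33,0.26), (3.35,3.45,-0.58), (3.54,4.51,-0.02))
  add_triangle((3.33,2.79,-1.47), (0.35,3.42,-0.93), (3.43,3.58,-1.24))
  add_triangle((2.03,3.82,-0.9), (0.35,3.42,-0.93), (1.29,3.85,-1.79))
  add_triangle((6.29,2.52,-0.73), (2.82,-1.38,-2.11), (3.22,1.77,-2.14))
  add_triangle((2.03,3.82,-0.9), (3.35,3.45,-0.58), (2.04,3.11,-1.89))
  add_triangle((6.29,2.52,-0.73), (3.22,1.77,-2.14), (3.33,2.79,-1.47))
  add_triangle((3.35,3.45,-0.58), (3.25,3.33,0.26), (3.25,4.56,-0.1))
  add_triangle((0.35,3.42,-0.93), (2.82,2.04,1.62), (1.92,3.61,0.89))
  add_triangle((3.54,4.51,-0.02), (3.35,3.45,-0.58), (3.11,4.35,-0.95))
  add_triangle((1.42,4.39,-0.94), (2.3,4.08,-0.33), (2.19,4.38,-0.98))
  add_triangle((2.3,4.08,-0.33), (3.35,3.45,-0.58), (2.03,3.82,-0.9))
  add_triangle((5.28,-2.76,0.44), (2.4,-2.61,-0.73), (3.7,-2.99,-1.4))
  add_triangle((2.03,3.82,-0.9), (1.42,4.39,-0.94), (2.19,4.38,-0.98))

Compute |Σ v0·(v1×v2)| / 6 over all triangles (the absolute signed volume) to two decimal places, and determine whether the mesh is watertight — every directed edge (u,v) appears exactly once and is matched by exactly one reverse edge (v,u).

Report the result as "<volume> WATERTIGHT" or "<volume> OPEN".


Per-triangle v0·(v1×v2)/6:
  t1: +1.3640
  t2: +11.8814
  t3: +0.6580
  t4: +1.1139
  t5: +1.2206
  t6: +3.5997
  t7: +0.5949
  t8: +0.0372
  t9: +0.6627
  t10: +0.9163
  t11: +2.3204
  t12: +0.6220
  t13: +2.0736
  t14: +1.6463
  t15: +0.7317
  t16: +1.2339
  t17: -2.1354
  t18: +0.4936
  t19: +0.1322
  t20: +1.9066
  t21: +1.0368
  t22: +0.2907
  t23: +1.2647
  t24: -0.4369
  t25: +0.9054
  t26: +0.5600
  t27: +0.5193
  t28: -0.1175
  t29: +0.1675
  t30: +0.3325
  t31: +1.5052
  t32: +1.0566
  t33: +1.2886
  t34: +0.0731
  t35: +0.8382
  t36: +10.9571
  t37: +0.0597
  t38: +0.2667
  t39: +2.1564
  t40: +1.3079
  t41: +0.5586
  t42: +0.8957
  t43: +0.4026
  t44: +0.7797
  t45: -0.7651
  t46: +5.5443
  t47: +1.1749
  t48: +2.1506
  t49: -0.5616
  t50: -0.8637
  t51: +0.5784
  t52: +0.3378
  t53: +0.5900
  t54: +1.1735
  t55: +0.0219
Σ = +67.1234 → |volume| = 67.12

Directed edges: 165 total; 7 unmatched, e.g. (3.25,3.33,0.26)→(0.35,3.42,-0.93) → open.

67.12 OPEN


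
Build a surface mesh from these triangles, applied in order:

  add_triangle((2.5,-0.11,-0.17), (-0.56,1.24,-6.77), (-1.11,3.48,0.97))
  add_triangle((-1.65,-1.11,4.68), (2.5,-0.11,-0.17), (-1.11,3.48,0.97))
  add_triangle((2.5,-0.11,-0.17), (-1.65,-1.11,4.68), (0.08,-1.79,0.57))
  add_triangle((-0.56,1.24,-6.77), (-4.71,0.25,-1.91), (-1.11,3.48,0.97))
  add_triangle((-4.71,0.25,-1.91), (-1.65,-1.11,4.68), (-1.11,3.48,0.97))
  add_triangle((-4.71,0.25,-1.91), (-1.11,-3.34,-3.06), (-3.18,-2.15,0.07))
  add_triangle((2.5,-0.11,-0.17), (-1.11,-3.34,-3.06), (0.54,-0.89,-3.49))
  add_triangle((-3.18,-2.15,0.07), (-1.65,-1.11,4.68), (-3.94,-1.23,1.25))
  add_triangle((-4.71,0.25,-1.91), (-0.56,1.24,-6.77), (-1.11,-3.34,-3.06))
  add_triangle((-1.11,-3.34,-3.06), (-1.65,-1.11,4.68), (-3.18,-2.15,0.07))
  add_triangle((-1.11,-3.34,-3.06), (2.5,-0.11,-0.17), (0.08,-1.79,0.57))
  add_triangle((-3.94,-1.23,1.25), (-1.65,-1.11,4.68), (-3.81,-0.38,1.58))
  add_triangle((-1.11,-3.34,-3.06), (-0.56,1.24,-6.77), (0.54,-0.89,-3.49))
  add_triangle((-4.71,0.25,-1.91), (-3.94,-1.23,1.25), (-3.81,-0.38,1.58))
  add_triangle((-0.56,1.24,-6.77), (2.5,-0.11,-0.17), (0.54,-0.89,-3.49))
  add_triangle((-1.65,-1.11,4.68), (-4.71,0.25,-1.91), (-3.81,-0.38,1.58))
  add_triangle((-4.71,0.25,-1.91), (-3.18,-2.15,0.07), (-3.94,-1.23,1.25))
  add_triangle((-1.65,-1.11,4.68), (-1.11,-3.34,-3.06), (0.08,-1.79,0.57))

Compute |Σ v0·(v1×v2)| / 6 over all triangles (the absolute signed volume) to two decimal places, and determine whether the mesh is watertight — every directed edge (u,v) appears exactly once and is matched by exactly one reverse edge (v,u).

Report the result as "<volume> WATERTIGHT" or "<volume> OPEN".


Per-triangle v0·(v1×v2)/6:
  t1: +10.1862
  t2: +6.9711
  t3: +3.1166
  t4: +18.9205
  t5: +15.7004
  t6: +8.3781
  t7: +3.7444
  t8: +3.5255
  t9: +19.9370
  t10: +6.3641
  t11: +3.1465
  t12: +2.3543
  t13: +5.1256
  t14: +2.2288
  t15: +4.2060
  t16: -0.4930
  t17: +3.6477
  t18: +3.7163
Σ = +120.7760 → |volume| = 120.78

Directed edges: 54 total, each appears once with its reverse present → watertight.

120.78 WATERTIGHT


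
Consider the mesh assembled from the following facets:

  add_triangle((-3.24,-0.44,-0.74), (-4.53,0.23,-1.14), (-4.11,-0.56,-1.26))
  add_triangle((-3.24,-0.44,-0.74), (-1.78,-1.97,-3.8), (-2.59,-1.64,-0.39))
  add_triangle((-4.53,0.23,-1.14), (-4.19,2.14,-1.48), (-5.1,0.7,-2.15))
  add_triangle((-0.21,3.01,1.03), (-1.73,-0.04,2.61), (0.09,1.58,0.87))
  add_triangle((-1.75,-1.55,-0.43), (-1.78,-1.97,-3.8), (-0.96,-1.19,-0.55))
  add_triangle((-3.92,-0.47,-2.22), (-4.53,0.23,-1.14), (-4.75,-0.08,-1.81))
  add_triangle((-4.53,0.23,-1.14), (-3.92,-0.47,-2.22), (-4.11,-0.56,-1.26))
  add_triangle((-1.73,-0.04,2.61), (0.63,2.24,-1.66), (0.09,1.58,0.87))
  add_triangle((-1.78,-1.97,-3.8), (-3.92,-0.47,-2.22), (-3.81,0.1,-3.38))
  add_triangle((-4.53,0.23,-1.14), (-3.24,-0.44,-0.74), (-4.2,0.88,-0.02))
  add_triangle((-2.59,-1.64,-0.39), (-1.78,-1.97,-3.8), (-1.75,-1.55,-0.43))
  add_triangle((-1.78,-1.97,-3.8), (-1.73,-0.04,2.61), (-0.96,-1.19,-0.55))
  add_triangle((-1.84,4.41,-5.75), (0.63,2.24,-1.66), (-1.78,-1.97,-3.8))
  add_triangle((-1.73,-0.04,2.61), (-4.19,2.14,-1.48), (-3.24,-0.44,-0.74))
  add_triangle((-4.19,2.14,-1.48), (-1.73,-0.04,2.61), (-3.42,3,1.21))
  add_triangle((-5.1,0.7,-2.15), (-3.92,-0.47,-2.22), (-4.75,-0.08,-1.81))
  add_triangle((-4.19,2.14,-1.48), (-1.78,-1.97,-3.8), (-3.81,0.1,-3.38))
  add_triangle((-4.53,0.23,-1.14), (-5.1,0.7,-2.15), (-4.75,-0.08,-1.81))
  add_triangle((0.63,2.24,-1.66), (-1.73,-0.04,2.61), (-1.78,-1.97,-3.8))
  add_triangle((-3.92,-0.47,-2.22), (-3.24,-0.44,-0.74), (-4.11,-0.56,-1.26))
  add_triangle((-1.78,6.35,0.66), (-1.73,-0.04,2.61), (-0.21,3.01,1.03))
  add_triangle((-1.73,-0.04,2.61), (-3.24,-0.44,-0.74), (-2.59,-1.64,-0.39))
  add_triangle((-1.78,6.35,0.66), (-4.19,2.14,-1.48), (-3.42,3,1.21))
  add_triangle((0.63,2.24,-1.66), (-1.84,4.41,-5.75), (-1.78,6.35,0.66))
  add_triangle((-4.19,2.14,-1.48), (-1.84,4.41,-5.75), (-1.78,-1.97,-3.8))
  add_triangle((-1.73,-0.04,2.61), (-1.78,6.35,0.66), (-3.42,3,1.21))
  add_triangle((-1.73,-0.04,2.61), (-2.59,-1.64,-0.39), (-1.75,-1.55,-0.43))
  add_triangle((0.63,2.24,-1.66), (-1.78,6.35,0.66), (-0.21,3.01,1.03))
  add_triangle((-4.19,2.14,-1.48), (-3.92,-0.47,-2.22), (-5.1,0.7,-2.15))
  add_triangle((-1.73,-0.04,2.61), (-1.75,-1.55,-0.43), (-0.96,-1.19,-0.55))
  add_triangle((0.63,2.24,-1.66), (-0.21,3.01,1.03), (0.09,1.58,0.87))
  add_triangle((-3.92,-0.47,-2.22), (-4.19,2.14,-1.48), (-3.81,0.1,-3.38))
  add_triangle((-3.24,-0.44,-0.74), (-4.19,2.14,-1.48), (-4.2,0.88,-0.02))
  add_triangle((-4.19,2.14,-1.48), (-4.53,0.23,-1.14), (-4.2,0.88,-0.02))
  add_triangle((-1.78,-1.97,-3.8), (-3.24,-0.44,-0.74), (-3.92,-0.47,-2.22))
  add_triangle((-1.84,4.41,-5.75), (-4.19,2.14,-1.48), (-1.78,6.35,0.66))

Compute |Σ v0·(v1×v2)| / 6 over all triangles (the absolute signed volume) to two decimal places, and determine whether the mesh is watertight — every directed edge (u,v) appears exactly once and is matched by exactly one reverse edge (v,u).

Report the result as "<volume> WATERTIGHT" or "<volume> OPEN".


Per-triangle v0·(v1×v2)/6:
  t1: +0.1467
  t2: +2.5488
  t3: +1.1192
  t4: +0.5498
  t5: +0.2971
  t6: +0.0114
  t7: +0.6019
  t8: -0.9682
  t9: +2.4184
  t10: +0.5112
  t11: +0.6131
  t12: -1.0724
  t13: +4.9129
  t14: +4.4512
  t15: +4.3786
  t16: +0.5179
  t17: -0.0020
  t18: +0.4148
  t19: -4.5561
  t20: -0.0121
  t21: +3.0749
  t22: +2.1118
  t23: +8.0595
  t24: +9.4747
  t25: +17.9393
  t26: +5.4802
  t27: +0.4717
  t28: +2.2243
  t29: +0.5094
  t30: +0.1640
  t31: +0.3736
  t32: +2.4349
  t33: -1.7836
  t34: +1.7231
  t35: +1.3505
  t36: +22.5011
Σ = +92.9917 → |volume| = 92.99

Directed edges: 108 total, each appears once with its reverse present → watertight.

92.99 WATERTIGHT


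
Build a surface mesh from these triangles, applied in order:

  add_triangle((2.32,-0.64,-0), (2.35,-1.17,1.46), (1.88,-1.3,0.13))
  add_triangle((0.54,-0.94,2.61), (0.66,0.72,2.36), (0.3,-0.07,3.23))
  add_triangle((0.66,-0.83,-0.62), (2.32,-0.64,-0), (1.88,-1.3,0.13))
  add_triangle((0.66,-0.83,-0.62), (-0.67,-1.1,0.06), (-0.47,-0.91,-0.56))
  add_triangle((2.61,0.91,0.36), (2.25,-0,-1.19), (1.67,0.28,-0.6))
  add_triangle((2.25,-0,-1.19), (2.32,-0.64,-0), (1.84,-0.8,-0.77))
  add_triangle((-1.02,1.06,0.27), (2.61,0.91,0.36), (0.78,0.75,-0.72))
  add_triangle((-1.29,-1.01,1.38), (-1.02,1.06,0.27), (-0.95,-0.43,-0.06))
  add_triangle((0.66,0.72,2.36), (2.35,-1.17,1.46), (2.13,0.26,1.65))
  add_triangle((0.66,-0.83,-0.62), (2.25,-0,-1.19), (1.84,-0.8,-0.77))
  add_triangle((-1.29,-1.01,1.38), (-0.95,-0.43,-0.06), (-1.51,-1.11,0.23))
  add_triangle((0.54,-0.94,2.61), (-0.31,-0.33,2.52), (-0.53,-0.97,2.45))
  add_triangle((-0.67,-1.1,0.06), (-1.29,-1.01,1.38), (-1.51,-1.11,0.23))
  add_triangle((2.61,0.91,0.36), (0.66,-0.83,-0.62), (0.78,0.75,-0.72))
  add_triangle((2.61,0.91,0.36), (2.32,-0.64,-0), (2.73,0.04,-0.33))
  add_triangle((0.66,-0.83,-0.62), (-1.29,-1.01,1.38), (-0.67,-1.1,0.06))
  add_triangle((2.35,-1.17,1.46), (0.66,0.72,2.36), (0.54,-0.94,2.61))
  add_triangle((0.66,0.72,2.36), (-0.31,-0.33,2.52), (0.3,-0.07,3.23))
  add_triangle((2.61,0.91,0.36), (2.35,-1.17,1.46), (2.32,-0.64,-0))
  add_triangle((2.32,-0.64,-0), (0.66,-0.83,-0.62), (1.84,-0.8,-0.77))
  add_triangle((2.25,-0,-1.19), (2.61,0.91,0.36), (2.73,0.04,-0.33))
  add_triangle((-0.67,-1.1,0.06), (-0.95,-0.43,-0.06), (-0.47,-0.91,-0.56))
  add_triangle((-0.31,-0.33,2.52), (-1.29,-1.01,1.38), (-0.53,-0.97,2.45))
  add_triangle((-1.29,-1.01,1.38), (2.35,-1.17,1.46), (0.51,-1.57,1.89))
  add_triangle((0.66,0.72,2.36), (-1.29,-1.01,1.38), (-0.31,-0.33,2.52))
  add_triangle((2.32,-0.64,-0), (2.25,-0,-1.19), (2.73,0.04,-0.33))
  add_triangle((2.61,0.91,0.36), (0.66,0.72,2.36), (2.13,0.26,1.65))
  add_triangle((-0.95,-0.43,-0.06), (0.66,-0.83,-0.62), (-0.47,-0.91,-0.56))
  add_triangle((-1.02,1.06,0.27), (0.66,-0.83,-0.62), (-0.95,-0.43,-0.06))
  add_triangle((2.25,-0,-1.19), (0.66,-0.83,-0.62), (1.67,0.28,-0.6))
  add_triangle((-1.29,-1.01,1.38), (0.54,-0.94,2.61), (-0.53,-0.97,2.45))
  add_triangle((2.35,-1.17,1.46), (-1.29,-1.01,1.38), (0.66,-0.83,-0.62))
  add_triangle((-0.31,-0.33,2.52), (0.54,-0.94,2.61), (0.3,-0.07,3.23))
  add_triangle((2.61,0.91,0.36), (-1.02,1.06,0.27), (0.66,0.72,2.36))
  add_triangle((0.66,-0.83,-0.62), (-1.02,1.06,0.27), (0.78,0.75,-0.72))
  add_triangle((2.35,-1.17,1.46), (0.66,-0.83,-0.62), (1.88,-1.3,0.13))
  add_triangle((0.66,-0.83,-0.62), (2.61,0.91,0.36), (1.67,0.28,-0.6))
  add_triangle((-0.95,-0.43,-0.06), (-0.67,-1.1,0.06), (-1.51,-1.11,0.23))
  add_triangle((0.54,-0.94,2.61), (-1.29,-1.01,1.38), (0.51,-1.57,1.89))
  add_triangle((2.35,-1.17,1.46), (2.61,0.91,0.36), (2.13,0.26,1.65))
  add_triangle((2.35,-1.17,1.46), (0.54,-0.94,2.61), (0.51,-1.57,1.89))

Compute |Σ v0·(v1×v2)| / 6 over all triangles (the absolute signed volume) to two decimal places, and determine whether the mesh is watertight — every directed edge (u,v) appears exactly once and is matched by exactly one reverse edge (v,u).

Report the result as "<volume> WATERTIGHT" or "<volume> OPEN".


Per-triangle v0·(v1×v2)/6:
  t1: +0.4149
  t2: +0.3332
  t3: +0.2199
  t4: +0.1200
  t5: +0.0861
  t6: +0.3193
  t7: +0.5950
  t8: +0.3747
  t9: +0.8743
  t10: +0.1445
  t11: +0.0767
  t12: +0.2922
  t13: +0.1816
  t14: +0.5295
  t15: +0.3184
  t16: +0.2008
  t17: +1.4467
  t18: +0.1605
  t19: +0.9928
  t20: +0.1228
  t21: +0.3540
  t22: +0.0782
  t23: +0.2258
  t24: -0.1064
  t25: +0.1532
  t26: +0.2857
  t27: +0.7654
  t28: -0.0217
  t29: +0.0997
  t30: -0.0597
  t31: +0.1713
  t32: +1.0950
  t33: +0.3029
  t34: +1.3097
  t35: +0.1307
  t36: +0.0570
  t37: -0.2894
  t38: +0.0341
  t39: +0.6360
  t40: +0.9351
  t41: +0.7589
Σ = +14.7195 → |volume| = 14.72

Directed edges: 123 total; 3 unmatched, e.g. (-1.29,-1.01,1.38)→(-1.02,1.06,0.27) → open.

14.72 OPEN


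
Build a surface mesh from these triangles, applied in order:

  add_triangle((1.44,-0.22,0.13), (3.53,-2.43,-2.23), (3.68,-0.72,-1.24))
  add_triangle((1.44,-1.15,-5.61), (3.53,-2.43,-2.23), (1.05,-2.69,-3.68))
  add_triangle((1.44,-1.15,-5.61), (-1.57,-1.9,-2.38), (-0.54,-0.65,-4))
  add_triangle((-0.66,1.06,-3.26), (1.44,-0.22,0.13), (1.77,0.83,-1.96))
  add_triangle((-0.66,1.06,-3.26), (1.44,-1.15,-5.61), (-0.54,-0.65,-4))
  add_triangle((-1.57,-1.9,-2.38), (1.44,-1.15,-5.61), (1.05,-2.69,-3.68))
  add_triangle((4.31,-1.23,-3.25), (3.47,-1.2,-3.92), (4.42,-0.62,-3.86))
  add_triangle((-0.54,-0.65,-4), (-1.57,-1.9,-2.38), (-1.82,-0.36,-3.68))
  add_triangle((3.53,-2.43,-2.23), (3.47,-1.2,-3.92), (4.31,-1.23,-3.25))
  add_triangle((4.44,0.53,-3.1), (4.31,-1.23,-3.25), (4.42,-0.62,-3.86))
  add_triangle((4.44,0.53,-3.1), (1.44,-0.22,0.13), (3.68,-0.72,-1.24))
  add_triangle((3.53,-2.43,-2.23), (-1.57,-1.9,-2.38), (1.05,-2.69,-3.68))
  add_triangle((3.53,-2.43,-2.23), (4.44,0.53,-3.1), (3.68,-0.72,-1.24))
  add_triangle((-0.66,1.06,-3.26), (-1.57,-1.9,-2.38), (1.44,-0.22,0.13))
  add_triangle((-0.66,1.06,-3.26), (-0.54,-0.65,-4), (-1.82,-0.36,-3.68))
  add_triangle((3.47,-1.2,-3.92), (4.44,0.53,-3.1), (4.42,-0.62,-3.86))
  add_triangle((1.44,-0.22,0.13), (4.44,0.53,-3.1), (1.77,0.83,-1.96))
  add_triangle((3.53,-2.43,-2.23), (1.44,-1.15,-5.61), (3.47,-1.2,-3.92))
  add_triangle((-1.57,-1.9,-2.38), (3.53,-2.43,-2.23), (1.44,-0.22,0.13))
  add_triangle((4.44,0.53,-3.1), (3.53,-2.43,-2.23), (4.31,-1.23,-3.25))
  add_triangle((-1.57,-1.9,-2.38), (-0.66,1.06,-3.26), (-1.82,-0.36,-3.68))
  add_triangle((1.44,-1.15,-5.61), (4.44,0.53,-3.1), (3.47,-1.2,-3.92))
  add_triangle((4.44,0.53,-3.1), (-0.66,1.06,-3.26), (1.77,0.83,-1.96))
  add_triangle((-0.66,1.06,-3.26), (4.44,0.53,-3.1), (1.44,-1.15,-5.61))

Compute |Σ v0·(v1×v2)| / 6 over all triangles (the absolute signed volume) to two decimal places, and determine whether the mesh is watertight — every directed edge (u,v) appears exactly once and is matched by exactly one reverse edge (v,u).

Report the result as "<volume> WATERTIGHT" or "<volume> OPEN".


Per-triangle v0·(v1×v2)/6:
  t1: +0.6169
  t2: +5.1583
  t3: +2.4152
  t4: -0.3573
  t5: +2.2939
  t6: +4.0862
  t7: +0.6799
  t8: +1.5330
  t9: +1.3970
  t10: +0.7947
  t11: +0.5885
  t12: +1.3879
  t13: +2.6037
  t14: -2.1589
  t15: +1.3675
  t16: +0.3470
  t17: +0.3098
  t18: +3.4485
  t19: +0.2933
  t20: +0.8109
  t21: -0.6414
  t22: +4.0357
  t23: +1.0933
  t24: +7.5200
Σ = +39.6236 → |volume| = 39.62

Directed edges: 72 total, each appears once with its reverse present → watertight.

39.62 WATERTIGHT


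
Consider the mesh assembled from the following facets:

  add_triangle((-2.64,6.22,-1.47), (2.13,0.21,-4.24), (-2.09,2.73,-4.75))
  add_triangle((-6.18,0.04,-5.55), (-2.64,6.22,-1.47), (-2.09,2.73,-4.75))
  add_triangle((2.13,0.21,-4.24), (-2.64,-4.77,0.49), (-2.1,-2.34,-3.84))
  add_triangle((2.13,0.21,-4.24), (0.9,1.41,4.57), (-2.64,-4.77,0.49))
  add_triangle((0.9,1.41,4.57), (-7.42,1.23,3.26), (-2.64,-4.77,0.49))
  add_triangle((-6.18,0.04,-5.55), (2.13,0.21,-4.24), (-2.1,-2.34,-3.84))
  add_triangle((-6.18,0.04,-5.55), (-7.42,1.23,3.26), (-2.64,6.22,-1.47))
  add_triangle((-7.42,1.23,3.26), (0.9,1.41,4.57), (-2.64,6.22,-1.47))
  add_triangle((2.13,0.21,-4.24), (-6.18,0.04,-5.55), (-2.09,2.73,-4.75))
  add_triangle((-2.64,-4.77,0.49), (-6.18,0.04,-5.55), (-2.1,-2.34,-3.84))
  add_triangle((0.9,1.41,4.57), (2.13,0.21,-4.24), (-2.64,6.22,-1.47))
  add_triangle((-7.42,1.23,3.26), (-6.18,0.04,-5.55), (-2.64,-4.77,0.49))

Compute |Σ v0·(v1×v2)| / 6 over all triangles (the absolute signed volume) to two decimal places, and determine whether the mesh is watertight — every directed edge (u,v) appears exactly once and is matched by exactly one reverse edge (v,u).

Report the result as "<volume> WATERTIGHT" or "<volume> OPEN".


Per-triangle v0·(v1×v2)/6:
  t1: +13.4886
  t2: +20.8766
  t3: +9.2319
  t4: +7.9494
  t5: +30.6861
  t6: +15.3662
  t7: +62.3051
  t8: +40.5780
  t9: +16.5533
  t10: +16.5703
  t11: +17.7892
  t12: +52.4132
Σ = +303.8078 → |volume| = 303.81

Directed edges: 36 total, each appears once with its reverse present → watertight.

303.81 WATERTIGHT


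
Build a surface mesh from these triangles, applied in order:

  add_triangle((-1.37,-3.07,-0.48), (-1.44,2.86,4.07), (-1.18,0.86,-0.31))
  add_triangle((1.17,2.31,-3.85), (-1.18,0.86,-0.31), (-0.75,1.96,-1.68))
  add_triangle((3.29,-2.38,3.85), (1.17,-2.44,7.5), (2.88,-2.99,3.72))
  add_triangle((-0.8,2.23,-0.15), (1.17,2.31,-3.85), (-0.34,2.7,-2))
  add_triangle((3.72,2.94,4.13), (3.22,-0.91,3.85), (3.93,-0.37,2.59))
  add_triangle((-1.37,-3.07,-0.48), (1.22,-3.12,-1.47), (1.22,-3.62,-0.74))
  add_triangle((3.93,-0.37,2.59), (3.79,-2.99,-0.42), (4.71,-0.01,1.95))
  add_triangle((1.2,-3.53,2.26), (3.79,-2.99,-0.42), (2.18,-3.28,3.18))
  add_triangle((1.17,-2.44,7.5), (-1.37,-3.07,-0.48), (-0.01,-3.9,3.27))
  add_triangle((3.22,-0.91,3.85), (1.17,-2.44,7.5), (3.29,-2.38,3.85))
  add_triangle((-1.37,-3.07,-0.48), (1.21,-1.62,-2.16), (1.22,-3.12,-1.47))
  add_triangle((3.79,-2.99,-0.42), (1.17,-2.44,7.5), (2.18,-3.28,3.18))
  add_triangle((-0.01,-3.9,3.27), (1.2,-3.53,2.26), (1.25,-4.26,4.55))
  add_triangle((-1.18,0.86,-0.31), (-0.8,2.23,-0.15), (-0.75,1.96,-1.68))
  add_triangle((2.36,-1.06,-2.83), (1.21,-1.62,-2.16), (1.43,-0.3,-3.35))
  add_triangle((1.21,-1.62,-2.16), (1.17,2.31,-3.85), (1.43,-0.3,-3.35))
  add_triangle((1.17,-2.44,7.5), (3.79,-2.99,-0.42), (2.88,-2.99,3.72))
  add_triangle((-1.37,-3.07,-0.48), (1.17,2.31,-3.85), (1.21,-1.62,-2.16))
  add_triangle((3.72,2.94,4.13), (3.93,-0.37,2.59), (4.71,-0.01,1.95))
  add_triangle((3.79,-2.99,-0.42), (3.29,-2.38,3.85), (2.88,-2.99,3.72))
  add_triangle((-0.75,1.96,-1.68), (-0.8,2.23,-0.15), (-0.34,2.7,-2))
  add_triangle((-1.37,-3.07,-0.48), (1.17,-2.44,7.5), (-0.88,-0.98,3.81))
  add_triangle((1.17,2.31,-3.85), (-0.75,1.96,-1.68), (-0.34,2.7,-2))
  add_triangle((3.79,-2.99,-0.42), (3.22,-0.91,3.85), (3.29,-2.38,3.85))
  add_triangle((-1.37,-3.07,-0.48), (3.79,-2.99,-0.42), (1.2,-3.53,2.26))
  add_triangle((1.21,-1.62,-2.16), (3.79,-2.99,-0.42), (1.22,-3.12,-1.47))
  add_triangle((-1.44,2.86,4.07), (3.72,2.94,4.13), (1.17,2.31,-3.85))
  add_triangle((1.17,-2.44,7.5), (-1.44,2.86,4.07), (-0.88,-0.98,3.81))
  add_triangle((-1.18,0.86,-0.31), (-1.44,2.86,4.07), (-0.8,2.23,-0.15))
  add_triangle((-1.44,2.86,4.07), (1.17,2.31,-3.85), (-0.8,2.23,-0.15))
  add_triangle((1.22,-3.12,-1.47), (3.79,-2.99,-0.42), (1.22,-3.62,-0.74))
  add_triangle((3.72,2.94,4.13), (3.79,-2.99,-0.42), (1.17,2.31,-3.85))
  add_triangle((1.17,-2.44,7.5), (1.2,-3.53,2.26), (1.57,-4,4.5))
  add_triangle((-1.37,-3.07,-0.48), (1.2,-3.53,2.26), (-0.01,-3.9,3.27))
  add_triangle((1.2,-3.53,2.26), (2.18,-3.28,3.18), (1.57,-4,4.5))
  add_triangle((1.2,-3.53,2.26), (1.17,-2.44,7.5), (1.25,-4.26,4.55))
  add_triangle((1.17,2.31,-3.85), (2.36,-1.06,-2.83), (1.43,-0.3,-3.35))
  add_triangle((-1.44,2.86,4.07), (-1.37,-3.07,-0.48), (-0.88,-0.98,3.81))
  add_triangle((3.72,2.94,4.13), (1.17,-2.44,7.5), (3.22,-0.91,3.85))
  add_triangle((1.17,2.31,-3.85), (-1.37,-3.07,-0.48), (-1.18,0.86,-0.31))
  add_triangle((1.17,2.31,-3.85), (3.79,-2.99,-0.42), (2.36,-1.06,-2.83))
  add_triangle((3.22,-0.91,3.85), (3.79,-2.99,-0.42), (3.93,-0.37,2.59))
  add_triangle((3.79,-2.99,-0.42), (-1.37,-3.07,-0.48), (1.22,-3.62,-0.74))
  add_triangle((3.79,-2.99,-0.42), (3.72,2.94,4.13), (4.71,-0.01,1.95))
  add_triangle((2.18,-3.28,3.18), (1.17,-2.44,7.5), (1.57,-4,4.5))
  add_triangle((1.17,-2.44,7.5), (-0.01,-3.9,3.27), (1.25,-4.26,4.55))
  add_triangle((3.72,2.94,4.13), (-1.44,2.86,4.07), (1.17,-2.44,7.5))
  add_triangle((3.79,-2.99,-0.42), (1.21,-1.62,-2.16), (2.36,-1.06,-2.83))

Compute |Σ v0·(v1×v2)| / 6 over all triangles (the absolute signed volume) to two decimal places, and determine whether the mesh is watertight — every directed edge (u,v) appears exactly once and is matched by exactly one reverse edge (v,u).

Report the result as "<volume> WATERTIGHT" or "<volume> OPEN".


Per-triangle v0·(v1×v2)/6:
  t1: +3.5165
  t2: +0.2332
  t3: +2.7421
  t4: +0.4876
  t5: +4.3910
  t6: +1.1924
  t7: +2.8188
  t8: +3.2250
  t9: +2.4940
  t10: +4.8431
  t11: +1.5772
  t12: +4.2404
  t13: +1.3422
  t14: +0.4971
  t15: +0.7879
  t16: -0.0498
  t17: +0.4105
  t18: +4.0292
  t19: +2.9636
  t20: +2.4612
  t21: +0.3934
  t22: +6.3658
  t23: +0.6343
  t24: +3.7675
  t25: +7.3052
  t26: +2.1999
  t27: +17.6321
  t28: +7.0380
  t29: +1.4194
  t30: +2.5978
  t31: +1.4164
  t32: +23.0820
  t33: +0.3459
  t34: +3.0197
  t35: +1.0814
  t36: +1.0574
  t37: +1.4943
  t38: +4.6876
  t39: +12.7087
  t40: +3.4011
  t41: +3.3610
  t42: +4.1399
  t43: +0.5251
  t44: -1.4595
  t45: +2.9017
  t46: +3.7224
  t47: +27.1967
  t48: +2.1057
Σ = +188.3441 → |volume| = 188.34

Directed edges: 144 total, each appears once with its reverse present → watertight.

188.34 WATERTIGHT


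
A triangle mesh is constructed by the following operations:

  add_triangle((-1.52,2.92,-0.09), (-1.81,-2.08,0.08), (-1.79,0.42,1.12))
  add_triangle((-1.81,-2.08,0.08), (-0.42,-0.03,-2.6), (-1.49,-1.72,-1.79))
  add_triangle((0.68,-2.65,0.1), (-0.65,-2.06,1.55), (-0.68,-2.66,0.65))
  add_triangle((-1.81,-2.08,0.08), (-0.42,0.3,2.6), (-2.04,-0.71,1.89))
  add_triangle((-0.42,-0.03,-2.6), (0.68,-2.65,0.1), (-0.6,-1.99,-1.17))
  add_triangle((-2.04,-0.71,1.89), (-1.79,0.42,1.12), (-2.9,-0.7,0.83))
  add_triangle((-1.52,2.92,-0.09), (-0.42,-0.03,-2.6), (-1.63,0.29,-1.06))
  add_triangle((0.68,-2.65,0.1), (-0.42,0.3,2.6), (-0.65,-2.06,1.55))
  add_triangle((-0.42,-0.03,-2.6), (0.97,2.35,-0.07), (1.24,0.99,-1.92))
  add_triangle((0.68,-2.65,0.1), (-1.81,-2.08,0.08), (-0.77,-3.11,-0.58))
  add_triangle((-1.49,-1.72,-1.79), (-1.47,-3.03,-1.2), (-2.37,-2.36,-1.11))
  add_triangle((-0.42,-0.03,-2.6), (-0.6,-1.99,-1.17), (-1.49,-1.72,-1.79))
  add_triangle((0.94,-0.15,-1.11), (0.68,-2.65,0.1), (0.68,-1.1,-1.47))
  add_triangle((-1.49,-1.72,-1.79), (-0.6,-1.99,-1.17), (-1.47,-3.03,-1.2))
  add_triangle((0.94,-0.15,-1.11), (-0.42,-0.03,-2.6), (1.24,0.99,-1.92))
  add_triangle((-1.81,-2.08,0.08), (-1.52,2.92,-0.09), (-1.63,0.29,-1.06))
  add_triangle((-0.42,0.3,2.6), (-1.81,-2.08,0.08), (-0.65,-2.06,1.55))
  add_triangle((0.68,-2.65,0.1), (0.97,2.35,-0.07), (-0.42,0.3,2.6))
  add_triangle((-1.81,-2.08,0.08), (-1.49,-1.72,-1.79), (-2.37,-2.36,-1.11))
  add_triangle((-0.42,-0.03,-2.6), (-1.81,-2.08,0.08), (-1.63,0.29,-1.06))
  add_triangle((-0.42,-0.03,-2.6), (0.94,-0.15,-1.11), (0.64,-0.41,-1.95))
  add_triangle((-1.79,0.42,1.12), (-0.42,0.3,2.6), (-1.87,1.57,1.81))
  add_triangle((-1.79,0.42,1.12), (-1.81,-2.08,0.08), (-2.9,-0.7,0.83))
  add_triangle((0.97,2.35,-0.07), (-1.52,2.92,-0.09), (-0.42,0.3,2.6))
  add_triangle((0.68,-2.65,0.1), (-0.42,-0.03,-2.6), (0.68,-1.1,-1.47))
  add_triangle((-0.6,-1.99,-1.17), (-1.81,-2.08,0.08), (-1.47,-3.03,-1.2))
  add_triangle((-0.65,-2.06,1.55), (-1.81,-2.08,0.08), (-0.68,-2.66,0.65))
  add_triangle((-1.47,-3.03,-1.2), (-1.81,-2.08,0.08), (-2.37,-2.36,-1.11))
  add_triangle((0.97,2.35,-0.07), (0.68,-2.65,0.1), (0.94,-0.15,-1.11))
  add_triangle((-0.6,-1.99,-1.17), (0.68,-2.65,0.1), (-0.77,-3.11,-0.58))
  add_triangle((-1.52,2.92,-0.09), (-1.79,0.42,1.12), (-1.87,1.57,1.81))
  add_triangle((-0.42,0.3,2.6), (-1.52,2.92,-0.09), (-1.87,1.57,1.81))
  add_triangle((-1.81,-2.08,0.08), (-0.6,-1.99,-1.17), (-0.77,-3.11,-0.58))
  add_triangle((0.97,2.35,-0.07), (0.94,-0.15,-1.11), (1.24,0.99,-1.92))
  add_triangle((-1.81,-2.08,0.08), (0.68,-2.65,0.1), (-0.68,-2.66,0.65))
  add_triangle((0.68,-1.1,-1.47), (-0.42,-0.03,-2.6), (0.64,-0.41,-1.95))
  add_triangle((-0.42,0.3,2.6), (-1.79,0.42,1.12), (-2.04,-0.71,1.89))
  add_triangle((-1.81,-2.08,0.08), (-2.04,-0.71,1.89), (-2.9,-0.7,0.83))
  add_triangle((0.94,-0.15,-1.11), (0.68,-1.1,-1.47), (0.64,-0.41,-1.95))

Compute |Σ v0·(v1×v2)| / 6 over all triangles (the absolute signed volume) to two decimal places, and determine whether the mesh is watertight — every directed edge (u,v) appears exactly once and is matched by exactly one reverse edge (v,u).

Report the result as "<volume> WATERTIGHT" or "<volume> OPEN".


Per-triangle v0·(v1×v2)/6:
  t1: +1.5828
  t2: +0.2595
  t3: +0.5999
  t4: +0.8478
  t5: +1.0407
  t6: +0.6018
  t7: +1.6493
  t8: +1.1363
  t9: +1.1487
  t10: +0.7229
  t11: +0.6279
  t12: +0.7259
  t13: +0.4058
  t14: +0.3311
  t15: +0.5831
  t16: +1.4911
  t17: +1.3817
  t18: +1.8170
  t19: -0.2064
  t20: +1.5542
  t21: +0.1312
  t22: +0.7503
  t23: -0.3022
  t24: +2.7854
  t25: +0.7425
  t26: +0.0123
  t27: +0.6165
  t28: +0.6300
  t29: +0.7825
  t30: +0.5202
  t31: +0.8407
  t32: +1.0982
  t33: +0.5623
  t34: +0.3790
  t35: +0.5680
  t36: +0.2941
  t37: +0.8657
  t38: +1.0834
  t39: +0.1533
Σ = +30.8147 → |volume| = 30.81

Directed edges: 117 total; 3 unmatched, e.g. (-1.52,2.92,-0.09)→(-0.42,-0.03,-2.6) → open.

30.81 OPEN


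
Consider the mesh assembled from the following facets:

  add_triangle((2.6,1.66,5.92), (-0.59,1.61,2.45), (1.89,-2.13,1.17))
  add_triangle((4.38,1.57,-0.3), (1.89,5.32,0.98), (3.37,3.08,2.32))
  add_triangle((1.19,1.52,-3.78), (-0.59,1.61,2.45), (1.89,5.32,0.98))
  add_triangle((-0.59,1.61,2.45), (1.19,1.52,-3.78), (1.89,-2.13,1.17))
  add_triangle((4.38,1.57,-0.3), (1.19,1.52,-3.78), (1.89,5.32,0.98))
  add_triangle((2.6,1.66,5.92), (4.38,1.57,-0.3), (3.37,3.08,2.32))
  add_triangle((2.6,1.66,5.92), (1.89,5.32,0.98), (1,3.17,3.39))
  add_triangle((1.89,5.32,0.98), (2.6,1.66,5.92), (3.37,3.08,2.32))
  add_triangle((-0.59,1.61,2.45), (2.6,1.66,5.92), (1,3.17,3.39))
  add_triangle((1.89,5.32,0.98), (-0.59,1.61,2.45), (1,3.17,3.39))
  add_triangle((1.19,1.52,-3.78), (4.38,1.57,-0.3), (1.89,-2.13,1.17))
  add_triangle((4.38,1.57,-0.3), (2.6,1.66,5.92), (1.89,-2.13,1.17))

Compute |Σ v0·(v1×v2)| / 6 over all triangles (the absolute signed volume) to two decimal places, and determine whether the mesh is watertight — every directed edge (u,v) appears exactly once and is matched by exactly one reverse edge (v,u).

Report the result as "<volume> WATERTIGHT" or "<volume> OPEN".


68.79 WATERTIGHT

Per-triangle v0·(v1×v2)/6:
  t1: +2.7873
  t2: +7.1287
  t3: +2.9419
  t4: -3.8818
  t5: +13.4200
  t6: +6.9779
  t7: +5.6297
  t8: +8.2048
  t9: +3.2031
  t10: +2.6501
  t11: +6.5426
  t12: +13.1883
Σ = +68.7925 → |volume| = 68.79

Directed edges: 36 total, each appears once with its reverse present → watertight.


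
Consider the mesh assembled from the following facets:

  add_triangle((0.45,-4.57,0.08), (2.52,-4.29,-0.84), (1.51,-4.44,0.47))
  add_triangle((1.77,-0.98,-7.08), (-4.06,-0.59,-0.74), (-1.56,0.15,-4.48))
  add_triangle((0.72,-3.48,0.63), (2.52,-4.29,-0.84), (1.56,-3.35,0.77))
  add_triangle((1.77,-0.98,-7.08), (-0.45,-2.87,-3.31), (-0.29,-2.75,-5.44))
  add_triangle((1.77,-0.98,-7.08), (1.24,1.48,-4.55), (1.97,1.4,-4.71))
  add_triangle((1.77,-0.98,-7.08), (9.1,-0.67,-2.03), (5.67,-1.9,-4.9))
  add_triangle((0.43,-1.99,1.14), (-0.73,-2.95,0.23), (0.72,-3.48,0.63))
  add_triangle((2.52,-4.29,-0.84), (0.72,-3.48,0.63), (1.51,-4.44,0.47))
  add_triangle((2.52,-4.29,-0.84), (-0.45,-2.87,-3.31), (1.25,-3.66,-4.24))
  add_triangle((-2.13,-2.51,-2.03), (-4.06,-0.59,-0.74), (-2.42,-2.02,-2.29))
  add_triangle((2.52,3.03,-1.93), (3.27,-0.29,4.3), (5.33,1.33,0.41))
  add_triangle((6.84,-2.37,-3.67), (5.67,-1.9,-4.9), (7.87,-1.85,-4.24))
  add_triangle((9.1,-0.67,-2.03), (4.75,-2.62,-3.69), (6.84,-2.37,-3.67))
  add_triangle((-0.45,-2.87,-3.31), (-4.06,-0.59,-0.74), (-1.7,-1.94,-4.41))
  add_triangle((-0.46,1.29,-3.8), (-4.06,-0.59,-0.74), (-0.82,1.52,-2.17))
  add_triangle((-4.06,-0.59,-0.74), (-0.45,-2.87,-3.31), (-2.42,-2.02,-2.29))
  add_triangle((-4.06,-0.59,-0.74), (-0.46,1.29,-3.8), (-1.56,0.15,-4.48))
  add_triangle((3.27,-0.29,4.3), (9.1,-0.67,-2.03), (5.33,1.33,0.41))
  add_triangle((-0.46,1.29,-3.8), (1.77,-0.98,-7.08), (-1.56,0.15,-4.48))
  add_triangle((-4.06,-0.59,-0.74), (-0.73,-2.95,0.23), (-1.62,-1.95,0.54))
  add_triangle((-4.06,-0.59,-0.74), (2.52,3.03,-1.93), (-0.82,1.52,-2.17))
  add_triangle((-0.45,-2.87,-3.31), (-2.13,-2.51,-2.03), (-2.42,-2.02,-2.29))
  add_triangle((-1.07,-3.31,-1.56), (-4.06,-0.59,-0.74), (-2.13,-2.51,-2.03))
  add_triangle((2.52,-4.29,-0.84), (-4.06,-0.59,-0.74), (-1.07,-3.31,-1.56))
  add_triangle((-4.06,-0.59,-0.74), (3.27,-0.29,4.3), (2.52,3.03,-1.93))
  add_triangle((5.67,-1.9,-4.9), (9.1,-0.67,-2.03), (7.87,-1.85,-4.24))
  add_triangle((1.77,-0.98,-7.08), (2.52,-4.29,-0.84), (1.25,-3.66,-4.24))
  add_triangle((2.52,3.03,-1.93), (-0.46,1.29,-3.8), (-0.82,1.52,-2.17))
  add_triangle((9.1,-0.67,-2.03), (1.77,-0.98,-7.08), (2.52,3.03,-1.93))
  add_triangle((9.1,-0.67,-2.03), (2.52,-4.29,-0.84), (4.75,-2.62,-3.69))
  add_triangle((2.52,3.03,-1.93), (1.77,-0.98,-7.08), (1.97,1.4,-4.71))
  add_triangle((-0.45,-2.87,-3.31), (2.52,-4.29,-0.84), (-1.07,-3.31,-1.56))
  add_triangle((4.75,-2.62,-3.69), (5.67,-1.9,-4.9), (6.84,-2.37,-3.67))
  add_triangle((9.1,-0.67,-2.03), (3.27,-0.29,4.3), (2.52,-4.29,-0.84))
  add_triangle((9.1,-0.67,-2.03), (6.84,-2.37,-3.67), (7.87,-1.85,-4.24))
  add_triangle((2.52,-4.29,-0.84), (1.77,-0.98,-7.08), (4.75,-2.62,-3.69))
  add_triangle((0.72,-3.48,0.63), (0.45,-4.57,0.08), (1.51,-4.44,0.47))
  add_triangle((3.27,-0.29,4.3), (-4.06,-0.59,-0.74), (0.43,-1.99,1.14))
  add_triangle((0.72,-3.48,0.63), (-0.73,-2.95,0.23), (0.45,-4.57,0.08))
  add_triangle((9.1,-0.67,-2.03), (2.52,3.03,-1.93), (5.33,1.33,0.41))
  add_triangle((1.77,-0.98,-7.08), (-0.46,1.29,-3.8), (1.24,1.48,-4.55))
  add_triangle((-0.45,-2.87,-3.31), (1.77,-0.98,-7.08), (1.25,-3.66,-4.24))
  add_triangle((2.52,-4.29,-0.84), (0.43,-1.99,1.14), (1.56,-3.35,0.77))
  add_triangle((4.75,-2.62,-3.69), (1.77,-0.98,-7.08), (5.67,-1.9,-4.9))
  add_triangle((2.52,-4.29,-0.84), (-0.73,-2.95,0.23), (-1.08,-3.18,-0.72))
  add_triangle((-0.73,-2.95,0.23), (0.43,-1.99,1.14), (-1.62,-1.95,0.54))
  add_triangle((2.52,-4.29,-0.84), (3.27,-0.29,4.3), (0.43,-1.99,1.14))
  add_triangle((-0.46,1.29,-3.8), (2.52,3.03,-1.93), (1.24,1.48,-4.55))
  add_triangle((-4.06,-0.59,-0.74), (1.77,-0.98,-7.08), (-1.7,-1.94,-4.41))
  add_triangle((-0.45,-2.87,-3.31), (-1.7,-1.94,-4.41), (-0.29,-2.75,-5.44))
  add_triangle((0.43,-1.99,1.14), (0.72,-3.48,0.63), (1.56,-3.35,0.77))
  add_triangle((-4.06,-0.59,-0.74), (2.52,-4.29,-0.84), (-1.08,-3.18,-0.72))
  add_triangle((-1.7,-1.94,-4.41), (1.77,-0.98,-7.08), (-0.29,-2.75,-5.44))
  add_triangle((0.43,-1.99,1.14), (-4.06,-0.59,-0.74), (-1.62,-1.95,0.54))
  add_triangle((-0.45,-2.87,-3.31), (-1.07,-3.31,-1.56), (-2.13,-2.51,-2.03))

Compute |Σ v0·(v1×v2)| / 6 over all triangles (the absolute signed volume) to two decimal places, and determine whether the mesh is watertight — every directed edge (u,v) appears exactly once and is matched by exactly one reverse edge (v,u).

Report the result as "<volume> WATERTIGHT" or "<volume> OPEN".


245.88 OPEN

Per-triangle v0·(v1×v2)/6:
  t1: +1.3745
  t2: +5.3995
  t3: +0.9677
  t4: +1.6855
  t5: +1.7248
  t6: +10.3471
  t7: +0.6029
  t8: -0.2385
  t9: +3.6125
  t10: +0.8996
  t11: +6.5490
  t12: +1.8558
  t13: -0.0630
  t14: +4.0833
  t15: +2.2667
  t16: +0.1352
  t17: +2.9049
  t18: +13.2581
  t19: +4.4616
  t20: +1.1862
  t21: +0.9919
  t22: +0.8371
  t23: +1.4720
  t24: +1.5272
  t25: +5.4393
  t26: +1.4188
  t27: +7.4409
  t28: +2.2044
  t29: +34.3655
  t30: +15.4177
  t31: +1.8501
  t32: +4.5301
  t33: +2.1472
  t34: +31.3297
  t35: +2.9007
  t36: +13.1011
  t37: +0.3523
  t38: +4.5946
  t39: +0.4936
  t40: +11.3715
  t41: +3.7299
  t42: +5.1733
  t43: -0.3074
  t44: +5.5452
  t45: +1.8737
  t46: +0.7267
  t47: +5.6920
  t48: +2.8061
  t49: +5.0476
  t50: +1.6613
  t51: +0.3903
  t52: +1.0096
  t53: +4.0153
  t54: +0.0716
  t55: +1.6471
Σ = +245.8814 → |volume| = 245.88

Directed edges: 165 total; 9 unmatched, e.g. (0.45,-4.57,0.08)→(2.52,-4.29,-0.84) → open.


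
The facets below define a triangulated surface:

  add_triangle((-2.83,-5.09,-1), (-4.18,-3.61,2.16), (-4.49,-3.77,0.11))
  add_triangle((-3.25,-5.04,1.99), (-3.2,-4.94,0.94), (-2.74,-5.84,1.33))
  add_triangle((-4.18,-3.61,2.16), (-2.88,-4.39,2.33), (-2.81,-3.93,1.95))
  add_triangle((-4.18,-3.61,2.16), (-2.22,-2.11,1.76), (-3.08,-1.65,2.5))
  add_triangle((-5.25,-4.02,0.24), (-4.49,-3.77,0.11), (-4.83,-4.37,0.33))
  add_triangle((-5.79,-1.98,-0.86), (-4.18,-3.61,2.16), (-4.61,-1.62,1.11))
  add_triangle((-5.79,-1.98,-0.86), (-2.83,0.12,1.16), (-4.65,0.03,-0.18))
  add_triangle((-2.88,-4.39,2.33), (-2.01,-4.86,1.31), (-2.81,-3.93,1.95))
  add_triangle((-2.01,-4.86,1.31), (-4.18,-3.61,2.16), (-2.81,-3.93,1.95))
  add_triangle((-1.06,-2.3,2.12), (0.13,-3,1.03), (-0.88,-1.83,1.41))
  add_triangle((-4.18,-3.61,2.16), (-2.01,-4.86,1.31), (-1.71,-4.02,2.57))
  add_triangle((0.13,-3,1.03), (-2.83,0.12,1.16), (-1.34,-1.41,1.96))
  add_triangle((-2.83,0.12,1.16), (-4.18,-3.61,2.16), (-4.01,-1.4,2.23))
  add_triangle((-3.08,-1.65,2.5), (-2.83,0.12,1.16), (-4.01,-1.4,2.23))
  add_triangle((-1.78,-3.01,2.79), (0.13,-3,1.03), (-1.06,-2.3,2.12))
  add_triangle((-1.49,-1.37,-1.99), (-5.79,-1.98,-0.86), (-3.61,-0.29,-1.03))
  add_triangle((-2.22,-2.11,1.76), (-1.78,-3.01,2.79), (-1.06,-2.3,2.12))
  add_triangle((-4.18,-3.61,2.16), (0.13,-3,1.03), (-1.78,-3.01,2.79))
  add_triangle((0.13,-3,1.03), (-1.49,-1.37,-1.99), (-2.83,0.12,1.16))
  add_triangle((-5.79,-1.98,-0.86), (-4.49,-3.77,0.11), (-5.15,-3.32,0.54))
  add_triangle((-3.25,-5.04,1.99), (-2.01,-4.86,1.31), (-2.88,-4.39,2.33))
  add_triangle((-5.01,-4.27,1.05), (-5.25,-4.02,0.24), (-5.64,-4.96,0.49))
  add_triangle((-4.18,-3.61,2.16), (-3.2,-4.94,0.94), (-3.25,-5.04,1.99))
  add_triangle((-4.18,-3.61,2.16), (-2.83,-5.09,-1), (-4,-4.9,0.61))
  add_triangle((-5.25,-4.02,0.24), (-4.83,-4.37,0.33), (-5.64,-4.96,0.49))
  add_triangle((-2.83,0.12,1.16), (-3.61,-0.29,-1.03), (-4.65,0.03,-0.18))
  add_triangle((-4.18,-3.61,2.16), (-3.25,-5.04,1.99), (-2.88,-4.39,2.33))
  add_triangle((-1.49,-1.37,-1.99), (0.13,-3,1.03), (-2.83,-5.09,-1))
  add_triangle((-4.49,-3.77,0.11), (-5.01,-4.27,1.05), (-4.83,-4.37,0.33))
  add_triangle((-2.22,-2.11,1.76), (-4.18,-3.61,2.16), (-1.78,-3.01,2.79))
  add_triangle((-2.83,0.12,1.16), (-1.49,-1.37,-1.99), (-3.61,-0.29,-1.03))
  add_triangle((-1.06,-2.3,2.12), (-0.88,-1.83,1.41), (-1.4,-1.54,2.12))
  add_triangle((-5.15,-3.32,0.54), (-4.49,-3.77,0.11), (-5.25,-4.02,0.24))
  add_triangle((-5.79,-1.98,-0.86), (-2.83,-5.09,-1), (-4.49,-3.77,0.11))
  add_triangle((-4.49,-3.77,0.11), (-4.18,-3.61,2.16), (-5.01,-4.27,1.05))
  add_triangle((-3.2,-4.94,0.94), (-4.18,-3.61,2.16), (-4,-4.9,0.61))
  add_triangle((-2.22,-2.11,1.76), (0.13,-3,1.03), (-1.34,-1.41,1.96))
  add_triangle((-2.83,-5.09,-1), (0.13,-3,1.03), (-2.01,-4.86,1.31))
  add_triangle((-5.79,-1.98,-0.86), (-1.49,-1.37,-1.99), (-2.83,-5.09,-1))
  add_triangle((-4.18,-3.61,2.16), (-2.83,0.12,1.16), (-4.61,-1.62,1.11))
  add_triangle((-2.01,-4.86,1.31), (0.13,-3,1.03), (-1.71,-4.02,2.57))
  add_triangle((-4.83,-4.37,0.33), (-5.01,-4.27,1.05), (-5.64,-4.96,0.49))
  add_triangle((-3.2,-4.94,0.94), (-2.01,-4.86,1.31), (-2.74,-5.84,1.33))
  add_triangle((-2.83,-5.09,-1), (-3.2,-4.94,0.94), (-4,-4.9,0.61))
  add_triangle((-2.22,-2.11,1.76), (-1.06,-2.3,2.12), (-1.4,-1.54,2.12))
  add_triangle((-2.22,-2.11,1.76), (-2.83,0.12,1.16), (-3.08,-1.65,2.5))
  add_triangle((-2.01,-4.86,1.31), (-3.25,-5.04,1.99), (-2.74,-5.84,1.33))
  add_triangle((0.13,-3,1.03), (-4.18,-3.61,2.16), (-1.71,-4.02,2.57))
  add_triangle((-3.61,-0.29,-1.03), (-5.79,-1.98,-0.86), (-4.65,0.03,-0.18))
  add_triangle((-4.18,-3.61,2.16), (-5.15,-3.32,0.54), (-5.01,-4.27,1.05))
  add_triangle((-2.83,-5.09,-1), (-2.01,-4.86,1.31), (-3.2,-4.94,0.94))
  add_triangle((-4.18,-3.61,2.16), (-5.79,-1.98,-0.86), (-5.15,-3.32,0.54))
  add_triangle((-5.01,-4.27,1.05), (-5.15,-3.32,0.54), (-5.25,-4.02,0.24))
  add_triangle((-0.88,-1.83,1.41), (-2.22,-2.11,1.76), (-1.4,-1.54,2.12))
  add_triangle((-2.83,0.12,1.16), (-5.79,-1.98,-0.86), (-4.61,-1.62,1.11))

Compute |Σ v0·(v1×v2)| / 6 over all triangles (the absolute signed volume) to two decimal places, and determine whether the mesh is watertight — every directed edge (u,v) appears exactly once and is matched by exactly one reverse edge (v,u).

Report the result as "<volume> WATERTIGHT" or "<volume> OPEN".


46.03 OPEN

Per-triangle v0·(v1×v2)/6:
  t1: +4.2589
  t2: +0.8827
  t3: -0.2215
  t4: +0.5532
  t5: +0.0877
  t6: +3.6598
  t7: +1.9347
  t8: -0.3324
  t9: -0.7996
  t10: -0.1848
  t11: +3.1895
  t12: -1.2431
  t13: +0.7166
  t14: +0.4240
  t15: +0.2522
  t16: +2.0221
  t17: -0.0353
  t18: +2.9293
  t19: -4.4056
  t20: +1.6452
  t21: +0.5382
  t22: +0.3726
  t23: +1.5811
  t24: -0.2061
  t25: +0.0752
  t26: -0.2380
  t27: +0.8979
  t28: +1.6243
  t29: -0.2082
  t30: +0.3777
  t31: -1.1530
  t32: -0.0831
  t33: -0.0365
  t34: +4.3404
  t35: -0.0280
  t36: +1.4905
  t37: +0.9803
  t38: +2.5037
  t39: +6.5544
  t40: +1.7751
  t41: +1.6589
  t42: +0.0592
  t43: -0.1258
  t44: +1.4626
  t45: +0.3839
  t46: -0.5727
  t47: +0.3966
  t48: -1.7125
  t49: +1.2375
  t50: +1.1251
  t51: +1.9929
  t52: +1.4373
  t53: +0.5634
  t54: -0.3162
  t55: +1.9503
Σ = +46.0327 → |volume| = 46.03

Directed edges: 165 total; 9 unmatched, e.g. (-3.08,-1.65,2.5)→(-4.18,-3.61,2.16) → open.
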